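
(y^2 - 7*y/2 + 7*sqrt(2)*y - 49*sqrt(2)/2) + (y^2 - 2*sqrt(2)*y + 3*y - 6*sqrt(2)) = 2*y^2 - y/2 + 5*sqrt(2)*y - 61*sqrt(2)/2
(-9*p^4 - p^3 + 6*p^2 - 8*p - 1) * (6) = -54*p^4 - 6*p^3 + 36*p^2 - 48*p - 6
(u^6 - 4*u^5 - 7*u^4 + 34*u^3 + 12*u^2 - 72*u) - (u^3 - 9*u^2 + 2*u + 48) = u^6 - 4*u^5 - 7*u^4 + 33*u^3 + 21*u^2 - 74*u - 48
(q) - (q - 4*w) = 4*w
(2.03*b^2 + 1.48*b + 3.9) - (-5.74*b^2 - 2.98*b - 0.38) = 7.77*b^2 + 4.46*b + 4.28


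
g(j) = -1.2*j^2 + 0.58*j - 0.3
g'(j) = 0.58 - 2.4*j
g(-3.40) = -16.14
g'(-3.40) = 8.74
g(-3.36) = -15.80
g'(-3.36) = 8.64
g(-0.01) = -0.31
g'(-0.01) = 0.60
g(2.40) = -5.82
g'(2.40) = -5.18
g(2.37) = -5.67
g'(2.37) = -5.11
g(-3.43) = -16.41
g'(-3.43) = 8.81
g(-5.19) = -35.63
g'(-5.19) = 13.04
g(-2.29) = -7.92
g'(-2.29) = 6.08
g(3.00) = -9.36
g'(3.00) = -6.62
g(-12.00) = -180.06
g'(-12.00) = 29.38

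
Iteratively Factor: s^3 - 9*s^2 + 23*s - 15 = (s - 3)*(s^2 - 6*s + 5) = (s - 3)*(s - 1)*(s - 5)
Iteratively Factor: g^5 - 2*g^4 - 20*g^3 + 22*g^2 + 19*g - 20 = (g - 5)*(g^4 + 3*g^3 - 5*g^2 - 3*g + 4) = (g - 5)*(g - 1)*(g^3 + 4*g^2 - g - 4) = (g - 5)*(g - 1)*(g + 4)*(g^2 - 1) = (g - 5)*(g - 1)^2*(g + 4)*(g + 1)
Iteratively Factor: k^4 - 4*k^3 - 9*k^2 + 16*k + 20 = (k - 5)*(k^3 + k^2 - 4*k - 4) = (k - 5)*(k - 2)*(k^2 + 3*k + 2) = (k - 5)*(k - 2)*(k + 2)*(k + 1)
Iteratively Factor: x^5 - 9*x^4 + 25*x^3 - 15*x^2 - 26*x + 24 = (x - 1)*(x^4 - 8*x^3 + 17*x^2 + 2*x - 24) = (x - 3)*(x - 1)*(x^3 - 5*x^2 + 2*x + 8) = (x - 3)*(x - 1)*(x + 1)*(x^2 - 6*x + 8) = (x - 4)*(x - 3)*(x - 1)*(x + 1)*(x - 2)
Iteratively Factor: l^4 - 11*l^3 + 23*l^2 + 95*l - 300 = (l + 3)*(l^3 - 14*l^2 + 65*l - 100) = (l - 4)*(l + 3)*(l^2 - 10*l + 25) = (l - 5)*(l - 4)*(l + 3)*(l - 5)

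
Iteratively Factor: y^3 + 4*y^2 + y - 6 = (y + 2)*(y^2 + 2*y - 3) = (y + 2)*(y + 3)*(y - 1)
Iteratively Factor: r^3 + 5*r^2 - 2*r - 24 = (r + 4)*(r^2 + r - 6) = (r - 2)*(r + 4)*(r + 3)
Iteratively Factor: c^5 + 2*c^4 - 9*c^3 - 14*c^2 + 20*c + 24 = (c - 2)*(c^4 + 4*c^3 - c^2 - 16*c - 12) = (c - 2)*(c + 1)*(c^3 + 3*c^2 - 4*c - 12) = (c - 2)*(c + 1)*(c + 2)*(c^2 + c - 6) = (c - 2)^2*(c + 1)*(c + 2)*(c + 3)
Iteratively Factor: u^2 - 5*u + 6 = (u - 3)*(u - 2)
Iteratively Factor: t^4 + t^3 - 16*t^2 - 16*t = (t + 4)*(t^3 - 3*t^2 - 4*t) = (t + 1)*(t + 4)*(t^2 - 4*t) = (t - 4)*(t + 1)*(t + 4)*(t)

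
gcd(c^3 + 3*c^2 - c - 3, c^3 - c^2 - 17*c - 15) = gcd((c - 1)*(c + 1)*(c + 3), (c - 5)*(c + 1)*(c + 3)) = c^2 + 4*c + 3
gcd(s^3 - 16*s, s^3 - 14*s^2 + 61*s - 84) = s - 4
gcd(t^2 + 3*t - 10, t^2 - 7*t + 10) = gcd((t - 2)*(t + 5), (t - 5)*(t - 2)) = t - 2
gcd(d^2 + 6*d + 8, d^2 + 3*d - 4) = d + 4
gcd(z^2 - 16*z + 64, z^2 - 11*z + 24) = z - 8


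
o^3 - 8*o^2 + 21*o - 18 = (o - 3)^2*(o - 2)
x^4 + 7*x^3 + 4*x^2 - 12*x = x*(x - 1)*(x + 2)*(x + 6)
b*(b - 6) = b^2 - 6*b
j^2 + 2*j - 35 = (j - 5)*(j + 7)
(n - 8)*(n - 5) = n^2 - 13*n + 40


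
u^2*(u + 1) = u^3 + u^2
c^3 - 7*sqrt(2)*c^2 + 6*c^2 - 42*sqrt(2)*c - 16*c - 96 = (c + 6)*(c - 8*sqrt(2))*(c + sqrt(2))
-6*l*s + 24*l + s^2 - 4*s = (-6*l + s)*(s - 4)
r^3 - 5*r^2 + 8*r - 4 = (r - 2)^2*(r - 1)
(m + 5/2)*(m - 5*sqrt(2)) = m^2 - 5*sqrt(2)*m + 5*m/2 - 25*sqrt(2)/2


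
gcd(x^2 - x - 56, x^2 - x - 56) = x^2 - x - 56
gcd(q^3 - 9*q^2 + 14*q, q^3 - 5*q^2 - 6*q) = q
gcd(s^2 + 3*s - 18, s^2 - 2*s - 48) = s + 6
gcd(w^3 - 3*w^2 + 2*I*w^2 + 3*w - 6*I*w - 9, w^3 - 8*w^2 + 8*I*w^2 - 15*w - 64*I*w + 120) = w + 3*I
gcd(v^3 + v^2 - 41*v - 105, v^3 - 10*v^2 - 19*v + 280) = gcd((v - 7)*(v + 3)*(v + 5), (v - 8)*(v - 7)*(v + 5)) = v^2 - 2*v - 35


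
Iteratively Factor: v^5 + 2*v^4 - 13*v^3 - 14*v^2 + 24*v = (v)*(v^4 + 2*v^3 - 13*v^2 - 14*v + 24) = v*(v + 2)*(v^3 - 13*v + 12) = v*(v - 3)*(v + 2)*(v^2 + 3*v - 4) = v*(v - 3)*(v + 2)*(v + 4)*(v - 1)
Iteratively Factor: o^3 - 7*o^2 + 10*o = (o - 5)*(o^2 - 2*o) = o*(o - 5)*(o - 2)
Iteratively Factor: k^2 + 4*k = (k)*(k + 4)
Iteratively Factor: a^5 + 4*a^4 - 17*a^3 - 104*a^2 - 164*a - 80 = (a - 5)*(a^4 + 9*a^3 + 28*a^2 + 36*a + 16) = (a - 5)*(a + 1)*(a^3 + 8*a^2 + 20*a + 16) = (a - 5)*(a + 1)*(a + 4)*(a^2 + 4*a + 4) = (a - 5)*(a + 1)*(a + 2)*(a + 4)*(a + 2)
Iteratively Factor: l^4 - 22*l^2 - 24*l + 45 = (l + 3)*(l^3 - 3*l^2 - 13*l + 15) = (l - 5)*(l + 3)*(l^2 + 2*l - 3) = (l - 5)*(l + 3)^2*(l - 1)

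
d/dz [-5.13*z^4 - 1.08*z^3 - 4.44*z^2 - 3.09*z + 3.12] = -20.52*z^3 - 3.24*z^2 - 8.88*z - 3.09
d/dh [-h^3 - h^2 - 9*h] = -3*h^2 - 2*h - 9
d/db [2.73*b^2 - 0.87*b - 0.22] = 5.46*b - 0.87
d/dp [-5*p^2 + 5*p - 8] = 5 - 10*p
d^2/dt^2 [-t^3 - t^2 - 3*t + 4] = -6*t - 2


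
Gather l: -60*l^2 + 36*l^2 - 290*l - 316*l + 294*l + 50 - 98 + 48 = -24*l^2 - 312*l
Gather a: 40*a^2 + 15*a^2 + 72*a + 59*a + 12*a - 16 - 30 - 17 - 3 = 55*a^2 + 143*a - 66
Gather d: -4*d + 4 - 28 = -4*d - 24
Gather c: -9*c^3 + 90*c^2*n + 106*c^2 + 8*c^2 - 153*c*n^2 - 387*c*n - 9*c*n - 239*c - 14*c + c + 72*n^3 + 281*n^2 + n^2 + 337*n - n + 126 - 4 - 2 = -9*c^3 + c^2*(90*n + 114) + c*(-153*n^2 - 396*n - 252) + 72*n^3 + 282*n^2 + 336*n + 120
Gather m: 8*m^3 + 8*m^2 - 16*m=8*m^3 + 8*m^2 - 16*m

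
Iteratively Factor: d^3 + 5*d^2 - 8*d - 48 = (d - 3)*(d^2 + 8*d + 16) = (d - 3)*(d + 4)*(d + 4)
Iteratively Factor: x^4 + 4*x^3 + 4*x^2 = (x)*(x^3 + 4*x^2 + 4*x) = x^2*(x^2 + 4*x + 4) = x^2*(x + 2)*(x + 2)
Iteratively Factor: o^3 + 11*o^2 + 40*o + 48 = (o + 3)*(o^2 + 8*o + 16) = (o + 3)*(o + 4)*(o + 4)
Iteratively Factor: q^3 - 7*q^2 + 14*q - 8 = (q - 4)*(q^2 - 3*q + 2) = (q - 4)*(q - 1)*(q - 2)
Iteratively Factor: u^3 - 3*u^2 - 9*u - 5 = (u - 5)*(u^2 + 2*u + 1) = (u - 5)*(u + 1)*(u + 1)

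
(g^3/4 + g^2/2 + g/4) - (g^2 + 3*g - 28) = g^3/4 - g^2/2 - 11*g/4 + 28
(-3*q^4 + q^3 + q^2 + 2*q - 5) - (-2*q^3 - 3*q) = -3*q^4 + 3*q^3 + q^2 + 5*q - 5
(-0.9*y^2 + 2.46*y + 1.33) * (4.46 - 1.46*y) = 1.314*y^3 - 7.6056*y^2 + 9.0298*y + 5.9318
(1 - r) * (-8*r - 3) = 8*r^2 - 5*r - 3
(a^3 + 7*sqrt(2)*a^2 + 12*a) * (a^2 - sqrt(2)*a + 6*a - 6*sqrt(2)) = a^5 + 6*a^4 + 6*sqrt(2)*a^4 - 2*a^3 + 36*sqrt(2)*a^3 - 12*sqrt(2)*a^2 - 12*a^2 - 72*sqrt(2)*a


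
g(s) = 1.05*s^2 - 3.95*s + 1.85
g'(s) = 2.1*s - 3.95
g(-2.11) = 14.86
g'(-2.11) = -8.38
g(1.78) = -1.85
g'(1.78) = -0.21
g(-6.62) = 74.01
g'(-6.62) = -17.85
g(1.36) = -1.58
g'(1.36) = -1.09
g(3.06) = -0.41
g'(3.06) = 2.48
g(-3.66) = 30.37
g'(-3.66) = -11.64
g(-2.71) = 20.27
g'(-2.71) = -9.64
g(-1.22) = 8.23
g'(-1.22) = -6.51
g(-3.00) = 23.15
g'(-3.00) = -10.25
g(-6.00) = 63.35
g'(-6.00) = -16.55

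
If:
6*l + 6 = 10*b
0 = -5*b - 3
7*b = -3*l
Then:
No Solution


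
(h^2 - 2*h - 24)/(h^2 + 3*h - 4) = (h - 6)/(h - 1)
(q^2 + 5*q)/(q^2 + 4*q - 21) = q*(q + 5)/(q^2 + 4*q - 21)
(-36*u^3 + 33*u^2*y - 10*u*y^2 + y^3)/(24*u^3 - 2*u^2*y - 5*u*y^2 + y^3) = (-3*u + y)/(2*u + y)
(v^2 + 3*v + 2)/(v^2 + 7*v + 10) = (v + 1)/(v + 5)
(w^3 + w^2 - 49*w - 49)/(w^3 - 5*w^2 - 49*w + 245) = (w + 1)/(w - 5)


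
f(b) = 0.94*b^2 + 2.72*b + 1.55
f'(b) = 1.88*b + 2.72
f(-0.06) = 1.39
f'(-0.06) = 2.61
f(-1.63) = -0.39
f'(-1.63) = -0.34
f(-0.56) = 0.32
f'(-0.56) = 1.67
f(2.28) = 12.64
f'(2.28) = 7.01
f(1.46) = 7.52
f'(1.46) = 5.46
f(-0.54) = 0.36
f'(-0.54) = 1.70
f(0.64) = 3.68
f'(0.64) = 3.92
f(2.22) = 12.22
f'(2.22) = 6.89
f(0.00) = 1.55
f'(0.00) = 2.72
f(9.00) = 102.17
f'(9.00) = 19.64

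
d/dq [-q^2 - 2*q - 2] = -2*q - 2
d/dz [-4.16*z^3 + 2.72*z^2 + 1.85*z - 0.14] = -12.48*z^2 + 5.44*z + 1.85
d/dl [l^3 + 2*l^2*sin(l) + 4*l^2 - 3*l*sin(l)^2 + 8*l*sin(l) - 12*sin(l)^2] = 2*l^2*cos(l) + 3*l^2 + 4*l*sin(l) - 3*l*sin(2*l) + 8*l*cos(l) + 8*l - 3*sin(l)^2 + 8*sin(l) - 12*sin(2*l)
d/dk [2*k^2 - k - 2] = 4*k - 1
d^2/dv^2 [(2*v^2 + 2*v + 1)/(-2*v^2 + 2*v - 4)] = (-4*v^3 + 9*v^2 + 15*v - 11)/(v^6 - 3*v^5 + 9*v^4 - 13*v^3 + 18*v^2 - 12*v + 8)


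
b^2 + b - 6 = (b - 2)*(b + 3)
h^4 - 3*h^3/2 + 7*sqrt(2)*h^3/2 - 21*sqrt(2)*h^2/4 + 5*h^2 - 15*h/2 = h*(h - 3/2)*(h + sqrt(2))*(h + 5*sqrt(2)/2)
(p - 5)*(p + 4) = p^2 - p - 20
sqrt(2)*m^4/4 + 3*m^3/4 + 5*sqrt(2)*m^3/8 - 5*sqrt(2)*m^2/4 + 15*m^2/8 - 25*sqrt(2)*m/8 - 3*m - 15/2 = (m/2 + sqrt(2))*(m + 5/2)*(m - 3*sqrt(2)/2)*(sqrt(2)*m/2 + 1)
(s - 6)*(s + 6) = s^2 - 36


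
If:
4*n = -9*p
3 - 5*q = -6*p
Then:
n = 9/8 - 15*q/8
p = 5*q/6 - 1/2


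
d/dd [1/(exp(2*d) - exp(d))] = (1 - 2*exp(d))*exp(-d)/(1 - exp(d))^2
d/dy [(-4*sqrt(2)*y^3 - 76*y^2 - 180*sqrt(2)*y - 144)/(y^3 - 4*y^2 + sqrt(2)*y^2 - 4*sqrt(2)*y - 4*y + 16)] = 4*((-3*sqrt(2)*y^2 - 38*y - 45*sqrt(2))*(y^3 - 4*y^2 + sqrt(2)*y^2 - 4*sqrt(2)*y - 4*y + 16) - (sqrt(2)*y^3 + 19*y^2 + 45*sqrt(2)*y + 36)*(-3*y^2 - 2*sqrt(2)*y + 8*y + 4 + 4*sqrt(2)))/(y^3 - 4*y^2 + sqrt(2)*y^2 - 4*sqrt(2)*y - 4*y + 16)^2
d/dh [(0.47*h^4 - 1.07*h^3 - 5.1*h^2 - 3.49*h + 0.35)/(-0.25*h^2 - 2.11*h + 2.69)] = (-0.235*h^5 - 2.7076*h^4 + 9.5726*h^3 + 1.2536*h^2 - 27.263*h - 8.6496)/(0.0625*h^4 + 1.055*h^3 + 3.1071*h^2 - 11.3518*h + 7.2361)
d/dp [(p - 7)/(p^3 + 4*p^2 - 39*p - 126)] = (p^3 + 4*p^2 - 39*p - (p - 7)*(3*p^2 + 8*p - 39) - 126)/(p^3 + 4*p^2 - 39*p - 126)^2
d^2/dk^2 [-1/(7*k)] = -2/(7*k^3)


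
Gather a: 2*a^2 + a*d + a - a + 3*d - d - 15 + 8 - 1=2*a^2 + a*d + 2*d - 8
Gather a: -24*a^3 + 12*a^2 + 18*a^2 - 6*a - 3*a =-24*a^3 + 30*a^2 - 9*a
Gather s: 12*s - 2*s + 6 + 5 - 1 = 10*s + 10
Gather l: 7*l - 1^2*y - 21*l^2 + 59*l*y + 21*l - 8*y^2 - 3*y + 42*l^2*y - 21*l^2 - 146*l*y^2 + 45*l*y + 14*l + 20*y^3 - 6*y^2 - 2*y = l^2*(42*y - 42) + l*(-146*y^2 + 104*y + 42) + 20*y^3 - 14*y^2 - 6*y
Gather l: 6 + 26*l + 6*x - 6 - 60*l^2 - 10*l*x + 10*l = -60*l^2 + l*(36 - 10*x) + 6*x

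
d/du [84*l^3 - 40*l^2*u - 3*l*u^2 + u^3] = -40*l^2 - 6*l*u + 3*u^2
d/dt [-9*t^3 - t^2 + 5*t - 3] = -27*t^2 - 2*t + 5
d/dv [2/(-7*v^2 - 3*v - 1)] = 2*(14*v + 3)/(7*v^2 + 3*v + 1)^2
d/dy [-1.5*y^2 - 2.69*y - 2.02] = -3.0*y - 2.69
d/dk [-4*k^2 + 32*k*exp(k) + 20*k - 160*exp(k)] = 32*k*exp(k) - 8*k - 128*exp(k) + 20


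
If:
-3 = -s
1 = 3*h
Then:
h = 1/3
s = 3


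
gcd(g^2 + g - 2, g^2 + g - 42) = 1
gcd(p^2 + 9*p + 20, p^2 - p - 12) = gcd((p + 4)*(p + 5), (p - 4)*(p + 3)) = 1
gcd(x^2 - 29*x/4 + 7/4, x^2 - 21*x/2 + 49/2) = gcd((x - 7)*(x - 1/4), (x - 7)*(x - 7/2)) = x - 7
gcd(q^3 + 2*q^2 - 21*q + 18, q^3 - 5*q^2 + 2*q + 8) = 1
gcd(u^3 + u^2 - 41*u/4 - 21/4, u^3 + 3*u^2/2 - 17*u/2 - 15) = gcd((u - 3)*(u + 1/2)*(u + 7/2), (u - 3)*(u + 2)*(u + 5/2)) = u - 3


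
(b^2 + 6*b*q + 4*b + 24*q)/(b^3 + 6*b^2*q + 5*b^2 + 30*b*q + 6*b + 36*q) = (b + 4)/(b^2 + 5*b + 6)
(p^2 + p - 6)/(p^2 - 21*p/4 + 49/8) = 8*(p^2 + p - 6)/(8*p^2 - 42*p + 49)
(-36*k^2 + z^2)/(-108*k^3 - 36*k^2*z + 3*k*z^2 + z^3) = 1/(3*k + z)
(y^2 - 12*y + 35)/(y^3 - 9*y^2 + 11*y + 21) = (y - 5)/(y^2 - 2*y - 3)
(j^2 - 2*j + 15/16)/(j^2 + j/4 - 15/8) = (4*j - 3)/(2*(2*j + 3))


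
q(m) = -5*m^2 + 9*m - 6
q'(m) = 9 - 10*m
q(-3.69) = -107.29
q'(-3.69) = 45.90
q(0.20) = -4.40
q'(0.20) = 7.00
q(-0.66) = -14.12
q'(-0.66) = 15.60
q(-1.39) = -28.17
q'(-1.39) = 22.90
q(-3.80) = -112.40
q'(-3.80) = 47.00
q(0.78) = -2.02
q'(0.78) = 1.20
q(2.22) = -10.66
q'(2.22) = -13.20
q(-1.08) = -21.55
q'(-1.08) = 19.80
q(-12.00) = -834.00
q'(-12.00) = 129.00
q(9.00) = -330.00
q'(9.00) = -81.00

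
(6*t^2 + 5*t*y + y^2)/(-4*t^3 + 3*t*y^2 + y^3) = (3*t + y)/(-2*t^2 + t*y + y^2)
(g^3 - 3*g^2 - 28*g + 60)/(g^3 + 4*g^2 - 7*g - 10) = (g - 6)/(g + 1)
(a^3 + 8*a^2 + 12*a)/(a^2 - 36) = a*(a + 2)/(a - 6)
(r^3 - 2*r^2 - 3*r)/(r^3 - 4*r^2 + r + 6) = r/(r - 2)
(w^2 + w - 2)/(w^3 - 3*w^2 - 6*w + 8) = 1/(w - 4)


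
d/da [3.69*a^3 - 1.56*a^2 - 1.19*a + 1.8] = 11.07*a^2 - 3.12*a - 1.19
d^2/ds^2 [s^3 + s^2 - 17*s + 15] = 6*s + 2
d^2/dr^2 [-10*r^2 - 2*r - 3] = -20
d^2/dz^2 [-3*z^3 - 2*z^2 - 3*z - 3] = -18*z - 4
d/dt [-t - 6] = -1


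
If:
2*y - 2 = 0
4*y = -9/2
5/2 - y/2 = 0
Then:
No Solution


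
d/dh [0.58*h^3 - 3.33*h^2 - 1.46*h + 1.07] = 1.74*h^2 - 6.66*h - 1.46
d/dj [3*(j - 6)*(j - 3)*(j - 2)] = 9*j^2 - 66*j + 108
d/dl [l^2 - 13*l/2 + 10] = 2*l - 13/2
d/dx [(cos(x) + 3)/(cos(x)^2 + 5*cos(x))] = (sin(x) + 15*sin(x)/cos(x)^2 + 6*tan(x))/(cos(x) + 5)^2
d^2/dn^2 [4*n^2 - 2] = 8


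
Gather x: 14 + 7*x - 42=7*x - 28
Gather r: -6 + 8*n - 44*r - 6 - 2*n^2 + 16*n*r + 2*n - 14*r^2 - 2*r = -2*n^2 + 10*n - 14*r^2 + r*(16*n - 46) - 12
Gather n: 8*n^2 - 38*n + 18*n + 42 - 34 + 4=8*n^2 - 20*n + 12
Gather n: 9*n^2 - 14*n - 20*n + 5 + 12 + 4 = 9*n^2 - 34*n + 21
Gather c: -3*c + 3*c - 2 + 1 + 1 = 0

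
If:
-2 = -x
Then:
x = 2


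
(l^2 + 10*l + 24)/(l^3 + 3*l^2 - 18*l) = (l + 4)/(l*(l - 3))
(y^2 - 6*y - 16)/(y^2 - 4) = (y - 8)/(y - 2)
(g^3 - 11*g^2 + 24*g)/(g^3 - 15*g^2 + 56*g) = (g - 3)/(g - 7)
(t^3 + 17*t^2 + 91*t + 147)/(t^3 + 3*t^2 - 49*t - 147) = (t + 7)/(t - 7)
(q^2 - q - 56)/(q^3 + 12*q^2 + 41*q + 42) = (q - 8)/(q^2 + 5*q + 6)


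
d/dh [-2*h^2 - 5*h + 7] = -4*h - 5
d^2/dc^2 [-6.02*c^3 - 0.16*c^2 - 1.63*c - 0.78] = -36.12*c - 0.32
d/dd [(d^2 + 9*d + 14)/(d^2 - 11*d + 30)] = 4*(-5*d^2 + 8*d + 106)/(d^4 - 22*d^3 + 181*d^2 - 660*d + 900)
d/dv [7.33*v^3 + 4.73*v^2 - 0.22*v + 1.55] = 21.99*v^2 + 9.46*v - 0.22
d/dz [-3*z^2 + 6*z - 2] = 6 - 6*z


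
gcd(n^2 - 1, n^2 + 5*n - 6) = n - 1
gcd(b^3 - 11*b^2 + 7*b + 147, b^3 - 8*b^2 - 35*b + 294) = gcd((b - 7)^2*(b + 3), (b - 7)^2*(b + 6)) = b^2 - 14*b + 49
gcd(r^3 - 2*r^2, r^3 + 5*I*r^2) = r^2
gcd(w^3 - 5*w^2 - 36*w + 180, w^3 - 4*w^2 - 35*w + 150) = w^2 + w - 30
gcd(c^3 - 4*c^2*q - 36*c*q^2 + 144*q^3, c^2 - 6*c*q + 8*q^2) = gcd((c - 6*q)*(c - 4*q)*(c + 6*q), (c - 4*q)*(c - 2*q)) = -c + 4*q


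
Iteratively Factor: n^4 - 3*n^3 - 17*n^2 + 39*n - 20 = (n - 1)*(n^3 - 2*n^2 - 19*n + 20) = (n - 5)*(n - 1)*(n^2 + 3*n - 4) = (n - 5)*(n - 1)^2*(n + 4)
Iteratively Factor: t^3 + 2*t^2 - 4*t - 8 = (t + 2)*(t^2 - 4) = (t + 2)^2*(t - 2)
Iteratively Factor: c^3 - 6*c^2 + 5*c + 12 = (c - 3)*(c^2 - 3*c - 4) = (c - 3)*(c + 1)*(c - 4)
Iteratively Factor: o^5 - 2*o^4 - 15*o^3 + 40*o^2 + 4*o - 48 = (o - 3)*(o^4 + o^3 - 12*o^2 + 4*o + 16) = (o - 3)*(o + 1)*(o^3 - 12*o + 16) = (o - 3)*(o - 2)*(o + 1)*(o^2 + 2*o - 8) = (o - 3)*(o - 2)^2*(o + 1)*(o + 4)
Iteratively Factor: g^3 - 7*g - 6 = (g + 2)*(g^2 - 2*g - 3) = (g + 1)*(g + 2)*(g - 3)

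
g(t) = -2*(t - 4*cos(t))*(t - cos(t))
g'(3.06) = -26.00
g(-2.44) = 2.06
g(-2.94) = 3.84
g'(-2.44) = -5.74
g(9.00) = -250.64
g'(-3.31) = 6.29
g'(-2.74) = -3.20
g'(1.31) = -11.33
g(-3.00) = 3.86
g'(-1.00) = -6.29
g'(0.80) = 6.02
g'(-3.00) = 0.10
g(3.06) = -57.17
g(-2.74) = 3.43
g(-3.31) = 2.94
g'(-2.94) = -0.79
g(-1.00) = -9.74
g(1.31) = -0.59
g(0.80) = 0.41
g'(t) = -2*(t - 4*cos(t))*(sin(t) + 1) - 2*(t - cos(t))*(4*sin(t) + 1) = -10*t*sin(t) - 4*t + 8*sin(2*t) + 10*cos(t)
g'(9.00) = -88.21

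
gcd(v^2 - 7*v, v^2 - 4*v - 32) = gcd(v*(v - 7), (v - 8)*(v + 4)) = 1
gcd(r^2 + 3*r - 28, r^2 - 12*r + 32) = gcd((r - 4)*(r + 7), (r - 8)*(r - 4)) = r - 4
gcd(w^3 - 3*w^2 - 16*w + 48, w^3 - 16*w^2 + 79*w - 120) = w - 3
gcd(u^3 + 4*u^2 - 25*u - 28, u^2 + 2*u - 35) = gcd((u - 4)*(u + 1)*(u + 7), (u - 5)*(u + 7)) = u + 7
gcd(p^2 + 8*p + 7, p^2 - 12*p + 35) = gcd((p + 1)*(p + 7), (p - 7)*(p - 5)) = 1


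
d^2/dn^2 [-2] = 0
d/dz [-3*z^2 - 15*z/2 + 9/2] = -6*z - 15/2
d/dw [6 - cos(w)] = sin(w)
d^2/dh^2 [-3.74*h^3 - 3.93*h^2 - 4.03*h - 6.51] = -22.44*h - 7.86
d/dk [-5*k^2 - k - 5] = -10*k - 1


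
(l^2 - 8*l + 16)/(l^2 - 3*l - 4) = (l - 4)/(l + 1)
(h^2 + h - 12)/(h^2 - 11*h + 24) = (h + 4)/(h - 8)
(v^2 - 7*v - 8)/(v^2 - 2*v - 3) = (v - 8)/(v - 3)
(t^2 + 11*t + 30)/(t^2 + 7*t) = (t^2 + 11*t + 30)/(t*(t + 7))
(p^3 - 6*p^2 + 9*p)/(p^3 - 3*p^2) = (p - 3)/p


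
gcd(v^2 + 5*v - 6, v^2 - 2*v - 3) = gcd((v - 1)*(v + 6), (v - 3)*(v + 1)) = 1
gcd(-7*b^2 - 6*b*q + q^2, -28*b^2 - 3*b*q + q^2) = -7*b + q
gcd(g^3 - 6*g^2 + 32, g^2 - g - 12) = g - 4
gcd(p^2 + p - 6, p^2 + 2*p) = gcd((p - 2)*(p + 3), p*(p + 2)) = 1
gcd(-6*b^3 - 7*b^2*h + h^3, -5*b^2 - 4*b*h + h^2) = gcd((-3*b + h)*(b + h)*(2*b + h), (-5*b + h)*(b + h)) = b + h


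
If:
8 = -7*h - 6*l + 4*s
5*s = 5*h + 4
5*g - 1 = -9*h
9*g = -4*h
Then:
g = -4/61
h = 9/61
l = -533/610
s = 289/305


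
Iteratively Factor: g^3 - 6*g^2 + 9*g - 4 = (g - 1)*(g^2 - 5*g + 4) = (g - 1)^2*(g - 4)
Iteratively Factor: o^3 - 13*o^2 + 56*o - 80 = (o - 4)*(o^2 - 9*o + 20) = (o - 4)^2*(o - 5)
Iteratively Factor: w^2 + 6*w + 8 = (w + 4)*(w + 2)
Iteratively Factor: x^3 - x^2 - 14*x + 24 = (x - 2)*(x^2 + x - 12) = (x - 2)*(x + 4)*(x - 3)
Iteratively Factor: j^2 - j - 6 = (j - 3)*(j + 2)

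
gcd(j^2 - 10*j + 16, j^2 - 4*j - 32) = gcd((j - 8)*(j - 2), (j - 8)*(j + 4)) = j - 8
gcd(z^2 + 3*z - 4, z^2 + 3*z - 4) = z^2 + 3*z - 4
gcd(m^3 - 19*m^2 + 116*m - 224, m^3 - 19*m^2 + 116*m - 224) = m^3 - 19*m^2 + 116*m - 224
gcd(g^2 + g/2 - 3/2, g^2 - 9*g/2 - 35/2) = 1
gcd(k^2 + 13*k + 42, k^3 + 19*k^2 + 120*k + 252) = k^2 + 13*k + 42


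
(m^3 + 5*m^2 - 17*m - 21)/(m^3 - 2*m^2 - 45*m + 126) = (m + 1)/(m - 6)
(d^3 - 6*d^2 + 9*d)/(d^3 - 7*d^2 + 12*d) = (d - 3)/(d - 4)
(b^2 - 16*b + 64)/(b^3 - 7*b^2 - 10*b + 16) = (b - 8)/(b^2 + b - 2)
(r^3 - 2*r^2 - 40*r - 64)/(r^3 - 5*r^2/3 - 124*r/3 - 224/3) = 3*(r + 2)/(3*r + 7)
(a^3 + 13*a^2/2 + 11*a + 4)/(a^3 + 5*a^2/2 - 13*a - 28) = (2*a + 1)/(2*a - 7)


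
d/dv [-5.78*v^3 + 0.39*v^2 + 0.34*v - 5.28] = -17.34*v^2 + 0.78*v + 0.34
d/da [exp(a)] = exp(a)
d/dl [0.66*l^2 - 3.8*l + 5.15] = 1.32*l - 3.8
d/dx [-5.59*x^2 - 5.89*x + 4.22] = -11.18*x - 5.89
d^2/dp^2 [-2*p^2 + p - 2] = -4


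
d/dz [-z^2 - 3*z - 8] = -2*z - 3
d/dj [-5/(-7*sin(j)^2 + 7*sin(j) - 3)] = 35*(1 - 2*sin(j))*cos(j)/(7*sin(j)^2 - 7*sin(j) + 3)^2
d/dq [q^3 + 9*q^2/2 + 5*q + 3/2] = 3*q^2 + 9*q + 5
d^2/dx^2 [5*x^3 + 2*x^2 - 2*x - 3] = 30*x + 4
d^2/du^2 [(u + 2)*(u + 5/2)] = 2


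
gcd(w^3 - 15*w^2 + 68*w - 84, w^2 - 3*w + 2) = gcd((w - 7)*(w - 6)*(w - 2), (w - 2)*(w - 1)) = w - 2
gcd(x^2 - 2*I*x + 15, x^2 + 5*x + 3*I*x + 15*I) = x + 3*I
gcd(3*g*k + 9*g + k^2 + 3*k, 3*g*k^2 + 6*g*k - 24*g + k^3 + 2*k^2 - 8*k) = 3*g + k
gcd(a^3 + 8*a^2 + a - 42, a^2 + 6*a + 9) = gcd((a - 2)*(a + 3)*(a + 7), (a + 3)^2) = a + 3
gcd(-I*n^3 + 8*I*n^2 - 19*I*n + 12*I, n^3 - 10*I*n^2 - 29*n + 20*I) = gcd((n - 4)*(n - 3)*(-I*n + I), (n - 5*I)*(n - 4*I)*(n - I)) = 1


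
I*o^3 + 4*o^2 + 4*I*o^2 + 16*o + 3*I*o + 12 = (o + 3)*(o - 4*I)*(I*o + I)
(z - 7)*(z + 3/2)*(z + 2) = z^3 - 7*z^2/2 - 43*z/2 - 21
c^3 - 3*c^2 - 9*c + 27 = (c - 3)^2*(c + 3)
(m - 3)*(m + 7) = m^2 + 4*m - 21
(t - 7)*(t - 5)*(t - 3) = t^3 - 15*t^2 + 71*t - 105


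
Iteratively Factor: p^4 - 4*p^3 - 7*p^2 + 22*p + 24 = (p + 1)*(p^3 - 5*p^2 - 2*p + 24) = (p + 1)*(p + 2)*(p^2 - 7*p + 12) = (p - 3)*(p + 1)*(p + 2)*(p - 4)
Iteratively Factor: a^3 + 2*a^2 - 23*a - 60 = (a + 4)*(a^2 - 2*a - 15) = (a + 3)*(a + 4)*(a - 5)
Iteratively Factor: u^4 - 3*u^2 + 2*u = (u - 1)*(u^3 + u^2 - 2*u) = u*(u - 1)*(u^2 + u - 2) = u*(u - 1)*(u + 2)*(u - 1)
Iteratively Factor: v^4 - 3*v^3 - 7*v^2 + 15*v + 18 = (v + 2)*(v^3 - 5*v^2 + 3*v + 9) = (v + 1)*(v + 2)*(v^2 - 6*v + 9) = (v - 3)*(v + 1)*(v + 2)*(v - 3)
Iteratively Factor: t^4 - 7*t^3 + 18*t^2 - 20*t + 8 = (t - 1)*(t^3 - 6*t^2 + 12*t - 8) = (t - 2)*(t - 1)*(t^2 - 4*t + 4) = (t - 2)^2*(t - 1)*(t - 2)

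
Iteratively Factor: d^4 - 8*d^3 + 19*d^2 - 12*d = (d - 1)*(d^3 - 7*d^2 + 12*d) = d*(d - 1)*(d^2 - 7*d + 12) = d*(d - 4)*(d - 1)*(d - 3)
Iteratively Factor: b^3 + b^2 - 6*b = (b)*(b^2 + b - 6) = b*(b + 3)*(b - 2)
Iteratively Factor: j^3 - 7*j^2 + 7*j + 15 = (j - 3)*(j^2 - 4*j - 5) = (j - 3)*(j + 1)*(j - 5)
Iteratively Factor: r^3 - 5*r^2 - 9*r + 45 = (r - 3)*(r^2 - 2*r - 15) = (r - 5)*(r - 3)*(r + 3)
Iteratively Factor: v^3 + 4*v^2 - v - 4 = (v + 4)*(v^2 - 1) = (v - 1)*(v + 4)*(v + 1)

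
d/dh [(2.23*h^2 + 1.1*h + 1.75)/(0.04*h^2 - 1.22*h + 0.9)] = (-2.7646*h^2 + 3.874*h + 3.125)/(0.0016*h^4 - 0.0976*h^3 + 1.5604*h^2 - 2.196*h + 0.81)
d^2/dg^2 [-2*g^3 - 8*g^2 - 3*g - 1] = -12*g - 16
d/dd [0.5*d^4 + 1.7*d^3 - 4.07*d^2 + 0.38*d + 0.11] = 2.0*d^3 + 5.1*d^2 - 8.14*d + 0.38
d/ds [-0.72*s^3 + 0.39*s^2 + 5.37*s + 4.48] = -2.16*s^2 + 0.78*s + 5.37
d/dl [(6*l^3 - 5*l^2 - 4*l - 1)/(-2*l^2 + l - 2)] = (-12*l^4 + 12*l^3 - 49*l^2 + 16*l + 9)/(4*l^4 - 4*l^3 + 9*l^2 - 4*l + 4)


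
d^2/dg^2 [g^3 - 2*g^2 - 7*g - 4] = 6*g - 4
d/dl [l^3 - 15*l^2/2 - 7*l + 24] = 3*l^2 - 15*l - 7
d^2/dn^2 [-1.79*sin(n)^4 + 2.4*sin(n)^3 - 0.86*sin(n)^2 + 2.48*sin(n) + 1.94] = 28.64*sin(n)^4 - 21.6*sin(n)^3 - 18.04*sin(n)^2 + 11.92*sin(n) - 1.72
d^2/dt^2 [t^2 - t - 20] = 2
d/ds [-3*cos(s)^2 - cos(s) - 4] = (6*cos(s) + 1)*sin(s)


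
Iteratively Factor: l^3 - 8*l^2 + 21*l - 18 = (l - 2)*(l^2 - 6*l + 9) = (l - 3)*(l - 2)*(l - 3)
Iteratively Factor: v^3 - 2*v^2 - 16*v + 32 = (v - 4)*(v^2 + 2*v - 8) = (v - 4)*(v - 2)*(v + 4)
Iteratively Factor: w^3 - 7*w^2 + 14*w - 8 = (w - 2)*(w^2 - 5*w + 4) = (w - 2)*(w - 1)*(w - 4)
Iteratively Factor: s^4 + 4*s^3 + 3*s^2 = (s)*(s^3 + 4*s^2 + 3*s) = s*(s + 1)*(s^2 + 3*s) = s*(s + 1)*(s + 3)*(s)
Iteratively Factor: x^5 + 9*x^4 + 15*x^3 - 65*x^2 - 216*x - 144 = (x + 3)*(x^4 + 6*x^3 - 3*x^2 - 56*x - 48) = (x + 3)*(x + 4)*(x^3 + 2*x^2 - 11*x - 12) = (x + 3)*(x + 4)^2*(x^2 - 2*x - 3) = (x + 1)*(x + 3)*(x + 4)^2*(x - 3)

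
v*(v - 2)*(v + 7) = v^3 + 5*v^2 - 14*v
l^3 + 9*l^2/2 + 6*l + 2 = (l + 1/2)*(l + 2)^2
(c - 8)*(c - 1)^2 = c^3 - 10*c^2 + 17*c - 8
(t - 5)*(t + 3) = t^2 - 2*t - 15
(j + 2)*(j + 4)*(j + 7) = j^3 + 13*j^2 + 50*j + 56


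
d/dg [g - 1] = 1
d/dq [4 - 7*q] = -7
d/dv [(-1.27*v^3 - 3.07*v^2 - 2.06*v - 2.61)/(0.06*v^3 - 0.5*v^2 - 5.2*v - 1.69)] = (0.8192*v^4 + 13.4552*v^3 + 21.8427*v^2 + 7.7666*v - 10.0906)/(0.0036*v^6 - 0.06*v^5 - 0.374*v^4 + 4.9972*v^3 + 28.73*v^2 + 17.576*v + 2.8561)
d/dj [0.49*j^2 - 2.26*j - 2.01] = 0.98*j - 2.26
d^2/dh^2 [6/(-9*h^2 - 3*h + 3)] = 4*(9*h^2 + 3*h - (6*h + 1)^2 - 3)/(3*h^2 + h - 1)^3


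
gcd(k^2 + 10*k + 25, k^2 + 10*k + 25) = k^2 + 10*k + 25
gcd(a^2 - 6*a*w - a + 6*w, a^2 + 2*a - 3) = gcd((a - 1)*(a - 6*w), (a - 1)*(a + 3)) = a - 1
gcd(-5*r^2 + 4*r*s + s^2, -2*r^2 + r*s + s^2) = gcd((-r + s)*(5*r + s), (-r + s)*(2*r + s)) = r - s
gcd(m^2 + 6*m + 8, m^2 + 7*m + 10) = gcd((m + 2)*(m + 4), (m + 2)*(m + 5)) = m + 2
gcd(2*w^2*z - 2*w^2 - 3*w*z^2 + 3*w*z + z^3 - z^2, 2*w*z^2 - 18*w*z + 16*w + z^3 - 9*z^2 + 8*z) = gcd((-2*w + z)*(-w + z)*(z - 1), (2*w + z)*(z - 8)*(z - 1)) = z - 1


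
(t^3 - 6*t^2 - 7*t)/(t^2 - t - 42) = t*(t + 1)/(t + 6)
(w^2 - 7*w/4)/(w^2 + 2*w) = (w - 7/4)/(w + 2)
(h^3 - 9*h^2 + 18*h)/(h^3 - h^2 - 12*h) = (-h^2 + 9*h - 18)/(-h^2 + h + 12)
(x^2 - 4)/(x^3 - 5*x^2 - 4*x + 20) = 1/(x - 5)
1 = 1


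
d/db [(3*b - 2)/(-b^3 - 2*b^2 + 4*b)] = 2*(3*b^3 - 4*b + 4)/(b^2*(b^4 + 4*b^3 - 4*b^2 - 16*b + 16))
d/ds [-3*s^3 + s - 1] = 1 - 9*s^2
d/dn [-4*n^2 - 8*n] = -8*n - 8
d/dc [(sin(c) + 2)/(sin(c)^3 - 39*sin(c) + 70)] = (-2*sin(c)^3 - 6*sin(c)^2 + 148)*cos(c)/(sin(c)^3 - 39*sin(c) + 70)^2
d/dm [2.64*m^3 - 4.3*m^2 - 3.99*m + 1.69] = 7.92*m^2 - 8.6*m - 3.99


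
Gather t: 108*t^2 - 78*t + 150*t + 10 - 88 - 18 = 108*t^2 + 72*t - 96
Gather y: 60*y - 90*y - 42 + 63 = 21 - 30*y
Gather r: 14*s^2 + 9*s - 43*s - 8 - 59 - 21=14*s^2 - 34*s - 88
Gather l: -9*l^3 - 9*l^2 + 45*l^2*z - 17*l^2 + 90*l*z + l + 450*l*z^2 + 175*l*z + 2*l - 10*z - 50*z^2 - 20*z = -9*l^3 + l^2*(45*z - 26) + l*(450*z^2 + 265*z + 3) - 50*z^2 - 30*z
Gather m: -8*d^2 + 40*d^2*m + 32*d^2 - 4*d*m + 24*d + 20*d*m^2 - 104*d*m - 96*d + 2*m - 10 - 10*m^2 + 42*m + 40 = 24*d^2 - 72*d + m^2*(20*d - 10) + m*(40*d^2 - 108*d + 44) + 30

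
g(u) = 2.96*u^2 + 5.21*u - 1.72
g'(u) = 5.92*u + 5.21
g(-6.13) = 77.57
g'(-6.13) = -31.08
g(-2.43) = 3.10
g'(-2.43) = -9.18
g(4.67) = 87.17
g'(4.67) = 32.86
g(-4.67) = 38.50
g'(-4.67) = -22.44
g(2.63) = 32.46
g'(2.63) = 20.78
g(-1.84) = -1.29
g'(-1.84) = -5.68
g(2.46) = 29.01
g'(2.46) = 19.77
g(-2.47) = 3.47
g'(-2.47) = -9.41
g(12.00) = 487.04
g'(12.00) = 76.25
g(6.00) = 136.10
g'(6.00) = 40.73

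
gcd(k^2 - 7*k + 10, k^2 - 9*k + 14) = k - 2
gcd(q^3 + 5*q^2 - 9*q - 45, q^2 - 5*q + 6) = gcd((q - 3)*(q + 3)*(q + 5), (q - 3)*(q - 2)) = q - 3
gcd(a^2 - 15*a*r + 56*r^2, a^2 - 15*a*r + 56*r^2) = a^2 - 15*a*r + 56*r^2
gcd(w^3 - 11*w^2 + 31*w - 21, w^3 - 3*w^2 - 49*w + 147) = w^2 - 10*w + 21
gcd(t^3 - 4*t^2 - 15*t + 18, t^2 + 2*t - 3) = t^2 + 2*t - 3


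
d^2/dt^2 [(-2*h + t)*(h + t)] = 2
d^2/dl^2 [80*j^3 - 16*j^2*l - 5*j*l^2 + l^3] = -10*j + 6*l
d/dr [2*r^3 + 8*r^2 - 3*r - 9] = 6*r^2 + 16*r - 3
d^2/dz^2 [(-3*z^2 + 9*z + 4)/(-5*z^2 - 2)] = 2*(-225*z^3 - 390*z^2 + 270*z + 52)/(125*z^6 + 150*z^4 + 60*z^2 + 8)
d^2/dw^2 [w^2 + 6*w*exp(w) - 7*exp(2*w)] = 6*w*exp(w) - 28*exp(2*w) + 12*exp(w) + 2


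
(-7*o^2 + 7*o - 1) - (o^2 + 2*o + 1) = -8*o^2 + 5*o - 2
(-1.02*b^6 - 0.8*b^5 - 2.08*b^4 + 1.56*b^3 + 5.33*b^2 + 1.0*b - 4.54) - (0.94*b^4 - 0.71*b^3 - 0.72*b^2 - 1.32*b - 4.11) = -1.02*b^6 - 0.8*b^5 - 3.02*b^4 + 2.27*b^3 + 6.05*b^2 + 2.32*b - 0.43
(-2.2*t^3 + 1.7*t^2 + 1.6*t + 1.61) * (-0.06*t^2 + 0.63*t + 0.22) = 0.132*t^5 - 1.488*t^4 + 0.491*t^3 + 1.2854*t^2 + 1.3663*t + 0.3542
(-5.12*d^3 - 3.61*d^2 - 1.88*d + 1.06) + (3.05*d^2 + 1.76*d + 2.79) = -5.12*d^3 - 0.56*d^2 - 0.12*d + 3.85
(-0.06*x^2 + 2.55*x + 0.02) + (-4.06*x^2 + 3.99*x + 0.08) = -4.12*x^2 + 6.54*x + 0.1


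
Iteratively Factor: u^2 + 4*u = (u)*(u + 4)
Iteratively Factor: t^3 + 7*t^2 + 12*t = (t + 3)*(t^2 + 4*t) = (t + 3)*(t + 4)*(t)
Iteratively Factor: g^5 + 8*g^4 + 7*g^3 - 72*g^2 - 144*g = (g + 4)*(g^4 + 4*g^3 - 9*g^2 - 36*g) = (g - 3)*(g + 4)*(g^3 + 7*g^2 + 12*g) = g*(g - 3)*(g + 4)*(g^2 + 7*g + 12) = g*(g - 3)*(g + 3)*(g + 4)*(g + 4)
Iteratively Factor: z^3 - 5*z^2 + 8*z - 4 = (z - 1)*(z^2 - 4*z + 4) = (z - 2)*(z - 1)*(z - 2)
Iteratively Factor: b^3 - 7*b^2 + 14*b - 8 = (b - 2)*(b^2 - 5*b + 4) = (b - 4)*(b - 2)*(b - 1)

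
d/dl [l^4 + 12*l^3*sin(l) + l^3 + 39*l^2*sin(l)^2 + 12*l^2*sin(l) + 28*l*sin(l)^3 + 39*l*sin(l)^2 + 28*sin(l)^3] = 12*l^3*cos(l) + 4*l^3 + 36*l^2*sin(l) + 39*l^2*sin(2*l) + 12*l^2*cos(l) + 3*l^2 + 84*l*sin(l)^2*cos(l) + 78*l*sin(l)^2 + 24*l*sin(l) + 39*l*sin(2*l) + 28*sin(l)^3 + 84*sin(l)^2*cos(l) + 39*sin(l)^2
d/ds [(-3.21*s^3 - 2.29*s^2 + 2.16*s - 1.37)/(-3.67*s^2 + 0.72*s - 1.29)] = (11.7807*s^4 - 4.6224*s^3 + 18.7011*s^2 - 4.1476*s - 1.8)/(13.4689*s^4 - 5.2848*s^3 + 9.987*s^2 - 1.8576*s + 1.6641)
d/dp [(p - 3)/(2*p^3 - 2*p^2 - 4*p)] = (-p*(-p^2 + p + 2) + (p - 3)*(-3*p^2 + 2*p + 2))/(2*p^2*(-p^2 + p + 2)^2)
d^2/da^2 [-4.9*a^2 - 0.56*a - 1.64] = -9.80000000000000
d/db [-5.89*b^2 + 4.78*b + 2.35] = 4.78 - 11.78*b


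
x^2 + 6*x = x*(x + 6)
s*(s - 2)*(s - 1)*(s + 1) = s^4 - 2*s^3 - s^2 + 2*s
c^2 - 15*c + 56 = (c - 8)*(c - 7)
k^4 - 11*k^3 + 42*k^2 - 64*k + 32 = (k - 4)^2*(k - 2)*(k - 1)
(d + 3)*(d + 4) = d^2 + 7*d + 12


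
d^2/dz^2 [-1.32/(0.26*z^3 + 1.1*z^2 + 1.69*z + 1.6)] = ((2.0592*z + 2.904)*(0.26*z^3 + 1.1*z^2 + 1.69*z + 1.6) - 1.32*(0.78*z^2 + 2.2*z + 1.69)*(1.56*z^2 + 4.4*z + 3.38))/(0.26*z^3 + 1.1*z^2 + 1.69*z + 1.6)^3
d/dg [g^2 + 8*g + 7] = 2*g + 8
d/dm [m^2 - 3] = 2*m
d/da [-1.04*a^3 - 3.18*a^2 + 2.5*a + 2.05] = -3.12*a^2 - 6.36*a + 2.5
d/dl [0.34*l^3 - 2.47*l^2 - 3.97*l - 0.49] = 1.02*l^2 - 4.94*l - 3.97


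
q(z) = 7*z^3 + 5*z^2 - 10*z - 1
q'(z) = 21*z^2 + 10*z - 10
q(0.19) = -2.67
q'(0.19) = -7.34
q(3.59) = 351.42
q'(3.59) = 296.55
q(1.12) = 3.91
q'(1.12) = 27.54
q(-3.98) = -323.31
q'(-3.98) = 282.85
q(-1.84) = -9.28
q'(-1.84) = 42.70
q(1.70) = 30.84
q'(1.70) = 67.69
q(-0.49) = 4.28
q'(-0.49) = -9.86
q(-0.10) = 0.04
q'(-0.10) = -10.79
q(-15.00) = -22351.00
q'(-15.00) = 4565.00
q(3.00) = 203.00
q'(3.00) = 209.00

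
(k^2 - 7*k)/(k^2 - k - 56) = k*(7 - k)/(-k^2 + k + 56)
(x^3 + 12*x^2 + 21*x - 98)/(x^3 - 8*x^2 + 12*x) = (x^2 + 14*x + 49)/(x*(x - 6))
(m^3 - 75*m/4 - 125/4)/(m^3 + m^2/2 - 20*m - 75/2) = (m + 5/2)/(m + 3)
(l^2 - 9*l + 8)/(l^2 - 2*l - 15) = (-l^2 + 9*l - 8)/(-l^2 + 2*l + 15)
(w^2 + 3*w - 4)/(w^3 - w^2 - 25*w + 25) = (w + 4)/(w^2 - 25)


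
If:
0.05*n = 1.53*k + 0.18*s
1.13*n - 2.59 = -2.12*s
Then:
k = 0.0749031175892186 - 0.178957718780728*s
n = 2.29203539823009 - 1.87610619469027*s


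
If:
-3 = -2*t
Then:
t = 3/2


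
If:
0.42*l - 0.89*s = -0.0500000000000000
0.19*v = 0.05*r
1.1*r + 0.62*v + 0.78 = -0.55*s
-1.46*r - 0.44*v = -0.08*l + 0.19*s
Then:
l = -3.19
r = 0.01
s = -1.45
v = 0.00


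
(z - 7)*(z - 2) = z^2 - 9*z + 14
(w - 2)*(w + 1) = w^2 - w - 2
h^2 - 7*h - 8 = (h - 8)*(h + 1)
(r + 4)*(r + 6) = r^2 + 10*r + 24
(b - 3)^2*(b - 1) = b^3 - 7*b^2 + 15*b - 9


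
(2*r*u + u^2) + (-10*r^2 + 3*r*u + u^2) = -10*r^2 + 5*r*u + 2*u^2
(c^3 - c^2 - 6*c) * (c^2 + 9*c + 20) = c^5 + 8*c^4 + 5*c^3 - 74*c^2 - 120*c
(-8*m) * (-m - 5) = 8*m^2 + 40*m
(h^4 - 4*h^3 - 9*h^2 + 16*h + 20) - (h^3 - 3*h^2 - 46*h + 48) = h^4 - 5*h^3 - 6*h^2 + 62*h - 28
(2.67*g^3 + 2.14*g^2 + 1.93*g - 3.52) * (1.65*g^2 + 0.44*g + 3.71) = 4.4055*g^5 + 4.7058*g^4 + 14.0318*g^3 + 2.9806*g^2 + 5.6115*g - 13.0592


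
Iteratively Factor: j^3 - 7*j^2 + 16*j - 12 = (j - 2)*(j^2 - 5*j + 6) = (j - 2)^2*(j - 3)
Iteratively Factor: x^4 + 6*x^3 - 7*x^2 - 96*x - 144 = (x - 4)*(x^3 + 10*x^2 + 33*x + 36) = (x - 4)*(x + 4)*(x^2 + 6*x + 9) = (x - 4)*(x + 3)*(x + 4)*(x + 3)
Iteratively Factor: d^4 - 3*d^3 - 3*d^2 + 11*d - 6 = (d + 2)*(d^3 - 5*d^2 + 7*d - 3) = (d - 1)*(d + 2)*(d^2 - 4*d + 3) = (d - 1)^2*(d + 2)*(d - 3)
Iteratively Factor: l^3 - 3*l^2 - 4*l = (l)*(l^2 - 3*l - 4) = l*(l + 1)*(l - 4)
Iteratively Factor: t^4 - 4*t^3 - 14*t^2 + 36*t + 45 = (t - 3)*(t^3 - t^2 - 17*t - 15) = (t - 3)*(t + 3)*(t^2 - 4*t - 5) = (t - 3)*(t + 1)*(t + 3)*(t - 5)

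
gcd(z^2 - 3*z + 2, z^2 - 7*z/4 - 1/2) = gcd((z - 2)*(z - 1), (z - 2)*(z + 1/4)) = z - 2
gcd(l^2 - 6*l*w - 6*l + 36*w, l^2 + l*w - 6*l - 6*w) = l - 6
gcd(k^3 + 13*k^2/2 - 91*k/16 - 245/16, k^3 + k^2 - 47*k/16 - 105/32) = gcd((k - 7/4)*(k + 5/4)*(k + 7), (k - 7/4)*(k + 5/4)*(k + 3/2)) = k^2 - k/2 - 35/16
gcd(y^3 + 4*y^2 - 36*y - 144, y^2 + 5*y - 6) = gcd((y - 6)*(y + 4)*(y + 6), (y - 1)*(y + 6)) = y + 6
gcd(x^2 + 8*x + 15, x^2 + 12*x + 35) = x + 5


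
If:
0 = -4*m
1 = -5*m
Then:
No Solution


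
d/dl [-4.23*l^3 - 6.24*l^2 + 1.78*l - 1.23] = -12.69*l^2 - 12.48*l + 1.78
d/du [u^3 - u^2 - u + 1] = 3*u^2 - 2*u - 1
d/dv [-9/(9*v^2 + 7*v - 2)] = 9*(18*v + 7)/(9*v^2 + 7*v - 2)^2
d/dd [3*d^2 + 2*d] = 6*d + 2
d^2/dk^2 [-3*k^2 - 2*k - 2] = -6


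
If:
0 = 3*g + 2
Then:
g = -2/3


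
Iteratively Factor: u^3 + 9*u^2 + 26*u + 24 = (u + 3)*(u^2 + 6*u + 8) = (u + 3)*(u + 4)*(u + 2)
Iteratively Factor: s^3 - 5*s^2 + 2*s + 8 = (s + 1)*(s^2 - 6*s + 8) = (s - 4)*(s + 1)*(s - 2)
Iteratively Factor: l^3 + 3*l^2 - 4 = (l + 2)*(l^2 + l - 2) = (l + 2)^2*(l - 1)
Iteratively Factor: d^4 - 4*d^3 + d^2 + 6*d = (d - 2)*(d^3 - 2*d^2 - 3*d) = (d - 2)*(d + 1)*(d^2 - 3*d) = (d - 3)*(d - 2)*(d + 1)*(d)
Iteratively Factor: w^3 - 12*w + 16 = (w - 2)*(w^2 + 2*w - 8) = (w - 2)*(w + 4)*(w - 2)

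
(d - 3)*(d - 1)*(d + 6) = d^3 + 2*d^2 - 21*d + 18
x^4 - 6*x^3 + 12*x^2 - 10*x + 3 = (x - 3)*(x - 1)^3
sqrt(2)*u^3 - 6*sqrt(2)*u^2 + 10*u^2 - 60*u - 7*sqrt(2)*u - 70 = (u - 7)*(u + 5*sqrt(2))*(sqrt(2)*u + sqrt(2))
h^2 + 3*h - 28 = (h - 4)*(h + 7)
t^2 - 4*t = t*(t - 4)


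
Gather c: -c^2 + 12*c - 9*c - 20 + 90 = -c^2 + 3*c + 70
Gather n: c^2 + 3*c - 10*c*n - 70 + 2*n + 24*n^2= c^2 + 3*c + 24*n^2 + n*(2 - 10*c) - 70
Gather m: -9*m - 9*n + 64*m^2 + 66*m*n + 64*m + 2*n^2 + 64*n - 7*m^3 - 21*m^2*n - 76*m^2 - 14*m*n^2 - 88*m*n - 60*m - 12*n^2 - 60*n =-7*m^3 + m^2*(-21*n - 12) + m*(-14*n^2 - 22*n - 5) - 10*n^2 - 5*n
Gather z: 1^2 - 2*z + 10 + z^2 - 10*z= z^2 - 12*z + 11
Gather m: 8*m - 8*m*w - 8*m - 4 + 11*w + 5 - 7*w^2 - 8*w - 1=-8*m*w - 7*w^2 + 3*w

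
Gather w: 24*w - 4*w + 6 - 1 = 20*w + 5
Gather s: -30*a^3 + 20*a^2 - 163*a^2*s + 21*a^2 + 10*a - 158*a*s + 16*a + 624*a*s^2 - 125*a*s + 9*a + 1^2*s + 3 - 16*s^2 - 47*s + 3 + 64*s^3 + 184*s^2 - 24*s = -30*a^3 + 41*a^2 + 35*a + 64*s^3 + s^2*(624*a + 168) + s*(-163*a^2 - 283*a - 70) + 6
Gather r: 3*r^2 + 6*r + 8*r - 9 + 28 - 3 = 3*r^2 + 14*r + 16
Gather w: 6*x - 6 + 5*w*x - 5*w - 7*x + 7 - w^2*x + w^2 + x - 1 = w^2*(1 - x) + w*(5*x - 5)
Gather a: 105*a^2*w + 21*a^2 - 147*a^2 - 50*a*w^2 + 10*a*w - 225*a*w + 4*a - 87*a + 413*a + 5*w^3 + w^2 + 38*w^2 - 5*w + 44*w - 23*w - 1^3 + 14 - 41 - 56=a^2*(105*w - 126) + a*(-50*w^2 - 215*w + 330) + 5*w^3 + 39*w^2 + 16*w - 84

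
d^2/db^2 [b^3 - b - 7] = 6*b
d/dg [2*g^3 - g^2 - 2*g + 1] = 6*g^2 - 2*g - 2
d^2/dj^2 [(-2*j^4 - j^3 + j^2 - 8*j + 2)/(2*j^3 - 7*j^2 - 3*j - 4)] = 4*(-60*j^6 - 144*j^5 + 66*j^4 - 401*j^3 - 219*j^2 + 399*j + 37)/(8*j^9 - 84*j^8 + 258*j^7 - 139*j^6 - 51*j^5 - 633*j^4 - 435*j^3 - 444*j^2 - 144*j - 64)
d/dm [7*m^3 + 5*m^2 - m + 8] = 21*m^2 + 10*m - 1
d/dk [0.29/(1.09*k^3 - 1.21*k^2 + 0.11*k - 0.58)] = (-0.9483*k^2 + 0.7018*k - 0.0319)/(1.09*k^3 - 1.21*k^2 + 0.11*k - 0.58)^2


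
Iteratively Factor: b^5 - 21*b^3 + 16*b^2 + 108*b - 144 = (b - 3)*(b^4 + 3*b^3 - 12*b^2 - 20*b + 48) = (b - 3)*(b + 3)*(b^3 - 12*b + 16) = (b - 3)*(b + 3)*(b + 4)*(b^2 - 4*b + 4) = (b - 3)*(b - 2)*(b + 3)*(b + 4)*(b - 2)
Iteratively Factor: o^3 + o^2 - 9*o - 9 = (o - 3)*(o^2 + 4*o + 3) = (o - 3)*(o + 3)*(o + 1)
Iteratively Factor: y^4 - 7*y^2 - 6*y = (y + 2)*(y^3 - 2*y^2 - 3*y) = (y - 3)*(y + 2)*(y^2 + y) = y*(y - 3)*(y + 2)*(y + 1)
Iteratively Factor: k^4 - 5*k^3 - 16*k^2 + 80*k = (k - 5)*(k^3 - 16*k) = (k - 5)*(k + 4)*(k^2 - 4*k) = k*(k - 5)*(k + 4)*(k - 4)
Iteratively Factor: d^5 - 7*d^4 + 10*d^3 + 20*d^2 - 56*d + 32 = (d + 2)*(d^4 - 9*d^3 + 28*d^2 - 36*d + 16) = (d - 1)*(d + 2)*(d^3 - 8*d^2 + 20*d - 16) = (d - 2)*(d - 1)*(d + 2)*(d^2 - 6*d + 8) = (d - 4)*(d - 2)*(d - 1)*(d + 2)*(d - 2)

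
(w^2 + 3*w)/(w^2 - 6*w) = (w + 3)/(w - 6)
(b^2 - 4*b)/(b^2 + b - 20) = b/(b + 5)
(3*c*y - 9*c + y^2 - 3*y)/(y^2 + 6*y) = (3*c*y - 9*c + y^2 - 3*y)/(y*(y + 6))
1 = 1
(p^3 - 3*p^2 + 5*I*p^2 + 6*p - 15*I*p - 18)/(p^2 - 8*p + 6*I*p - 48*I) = (p^2 - p*(3 + I) + 3*I)/(p - 8)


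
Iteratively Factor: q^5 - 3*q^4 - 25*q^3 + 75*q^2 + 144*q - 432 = (q - 4)*(q^4 + q^3 - 21*q^2 - 9*q + 108) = (q - 4)*(q + 3)*(q^3 - 2*q^2 - 15*q + 36) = (q - 4)*(q + 3)*(q + 4)*(q^2 - 6*q + 9) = (q - 4)*(q - 3)*(q + 3)*(q + 4)*(q - 3)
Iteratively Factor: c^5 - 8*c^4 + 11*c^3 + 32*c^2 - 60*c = (c)*(c^4 - 8*c^3 + 11*c^2 + 32*c - 60) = c*(c - 5)*(c^3 - 3*c^2 - 4*c + 12) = c*(c - 5)*(c - 2)*(c^2 - c - 6) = c*(c - 5)*(c - 2)*(c + 2)*(c - 3)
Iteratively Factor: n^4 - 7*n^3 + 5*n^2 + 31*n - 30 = (n - 5)*(n^3 - 2*n^2 - 5*n + 6) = (n - 5)*(n - 3)*(n^2 + n - 2) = (n - 5)*(n - 3)*(n + 2)*(n - 1)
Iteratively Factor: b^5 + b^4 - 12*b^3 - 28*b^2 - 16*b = (b + 2)*(b^4 - b^3 - 10*b^2 - 8*b) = (b + 2)^2*(b^3 - 3*b^2 - 4*b) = (b - 4)*(b + 2)^2*(b^2 + b) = (b - 4)*(b + 1)*(b + 2)^2*(b)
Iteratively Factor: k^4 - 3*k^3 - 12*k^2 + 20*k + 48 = (k - 3)*(k^3 - 12*k - 16) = (k - 3)*(k + 2)*(k^2 - 2*k - 8) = (k - 3)*(k + 2)^2*(k - 4)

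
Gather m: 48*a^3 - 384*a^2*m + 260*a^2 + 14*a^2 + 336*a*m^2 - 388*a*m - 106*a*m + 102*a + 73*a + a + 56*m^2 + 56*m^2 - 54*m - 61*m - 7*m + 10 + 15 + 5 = 48*a^3 + 274*a^2 + 176*a + m^2*(336*a + 112) + m*(-384*a^2 - 494*a - 122) + 30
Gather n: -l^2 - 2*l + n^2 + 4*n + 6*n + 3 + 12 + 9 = -l^2 - 2*l + n^2 + 10*n + 24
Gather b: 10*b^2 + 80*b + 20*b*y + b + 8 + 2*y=10*b^2 + b*(20*y + 81) + 2*y + 8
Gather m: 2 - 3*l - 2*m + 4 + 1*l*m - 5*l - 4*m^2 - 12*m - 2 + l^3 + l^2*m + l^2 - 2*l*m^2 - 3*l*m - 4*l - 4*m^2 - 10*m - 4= l^3 + l^2 - 12*l + m^2*(-2*l - 8) + m*(l^2 - 2*l - 24)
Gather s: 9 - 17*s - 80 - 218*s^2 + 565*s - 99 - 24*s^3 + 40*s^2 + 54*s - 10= -24*s^3 - 178*s^2 + 602*s - 180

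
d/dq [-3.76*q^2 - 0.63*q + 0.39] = -7.52*q - 0.63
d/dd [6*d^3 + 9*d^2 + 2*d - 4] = 18*d^2 + 18*d + 2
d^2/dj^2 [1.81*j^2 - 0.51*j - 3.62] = 3.62000000000000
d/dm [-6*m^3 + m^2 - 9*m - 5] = -18*m^2 + 2*m - 9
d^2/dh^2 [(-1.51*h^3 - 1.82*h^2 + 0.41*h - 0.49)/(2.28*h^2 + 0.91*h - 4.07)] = (1.4210854715202e-14*h^4 - 18.710294*h^3 - 83.061006*h^2 - 133.35009*h - 67.164748)/(11.852352*h^6 + 14.191632*h^5 - 57.80826*h^4 - 49.913045*h^3 + 103.192815*h^2 + 45.222177*h - 67.419143)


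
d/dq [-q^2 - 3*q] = -2*q - 3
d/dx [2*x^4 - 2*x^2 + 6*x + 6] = 8*x^3 - 4*x + 6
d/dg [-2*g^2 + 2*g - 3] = 2 - 4*g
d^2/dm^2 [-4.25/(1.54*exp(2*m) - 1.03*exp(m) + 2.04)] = (-4.25*(3.08*exp(m) - 1.03)*(6.16*exp(m) - 2.06)*exp(m) + (26.18*exp(m) - 4.3775)*(1.54*exp(2*m) - 1.03*exp(m) + 2.04))*exp(m)/(1.54*exp(2*m) - 1.03*exp(m) + 2.04)^3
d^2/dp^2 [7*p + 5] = 0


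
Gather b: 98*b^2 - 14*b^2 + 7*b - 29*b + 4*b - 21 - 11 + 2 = 84*b^2 - 18*b - 30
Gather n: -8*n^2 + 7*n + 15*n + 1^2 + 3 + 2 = -8*n^2 + 22*n + 6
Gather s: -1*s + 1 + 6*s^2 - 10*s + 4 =6*s^2 - 11*s + 5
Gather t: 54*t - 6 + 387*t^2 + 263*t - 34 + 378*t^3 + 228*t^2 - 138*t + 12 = 378*t^3 + 615*t^2 + 179*t - 28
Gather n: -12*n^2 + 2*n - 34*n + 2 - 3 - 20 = -12*n^2 - 32*n - 21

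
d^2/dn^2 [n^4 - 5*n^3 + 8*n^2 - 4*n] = 12*n^2 - 30*n + 16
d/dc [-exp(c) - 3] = -exp(c)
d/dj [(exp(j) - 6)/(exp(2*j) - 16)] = (-2*(exp(j) - 6)*exp(j) + exp(2*j) - 16)*exp(j)/(exp(2*j) - 16)^2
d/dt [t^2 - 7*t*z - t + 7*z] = 2*t - 7*z - 1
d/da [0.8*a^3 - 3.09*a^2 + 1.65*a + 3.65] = 2.4*a^2 - 6.18*a + 1.65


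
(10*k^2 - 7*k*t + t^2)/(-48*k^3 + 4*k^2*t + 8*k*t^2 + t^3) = (-5*k + t)/(24*k^2 + 10*k*t + t^2)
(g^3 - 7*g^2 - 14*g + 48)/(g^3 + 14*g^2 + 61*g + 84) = (g^2 - 10*g + 16)/(g^2 + 11*g + 28)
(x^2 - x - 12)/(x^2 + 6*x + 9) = (x - 4)/(x + 3)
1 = 1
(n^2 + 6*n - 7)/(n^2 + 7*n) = (n - 1)/n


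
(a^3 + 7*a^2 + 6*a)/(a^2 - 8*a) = (a^2 + 7*a + 6)/(a - 8)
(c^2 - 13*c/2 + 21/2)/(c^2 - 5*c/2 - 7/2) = (c - 3)/(c + 1)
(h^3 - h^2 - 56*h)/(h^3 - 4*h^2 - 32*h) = (h + 7)/(h + 4)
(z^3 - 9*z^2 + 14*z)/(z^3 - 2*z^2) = (z - 7)/z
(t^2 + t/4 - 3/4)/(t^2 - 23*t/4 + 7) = (4*t^2 + t - 3)/(4*t^2 - 23*t + 28)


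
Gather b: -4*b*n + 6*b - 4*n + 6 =b*(6 - 4*n) - 4*n + 6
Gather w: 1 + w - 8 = w - 7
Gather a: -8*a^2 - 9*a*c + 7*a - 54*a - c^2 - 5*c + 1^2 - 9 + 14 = -8*a^2 + a*(-9*c - 47) - c^2 - 5*c + 6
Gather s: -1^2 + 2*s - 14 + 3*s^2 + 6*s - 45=3*s^2 + 8*s - 60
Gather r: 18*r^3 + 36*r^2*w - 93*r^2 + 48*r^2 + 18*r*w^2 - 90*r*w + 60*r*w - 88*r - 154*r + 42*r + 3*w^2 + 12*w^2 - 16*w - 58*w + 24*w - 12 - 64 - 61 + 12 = 18*r^3 + r^2*(36*w - 45) + r*(18*w^2 - 30*w - 200) + 15*w^2 - 50*w - 125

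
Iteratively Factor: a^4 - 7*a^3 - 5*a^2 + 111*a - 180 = (a + 4)*(a^3 - 11*a^2 + 39*a - 45) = (a - 3)*(a + 4)*(a^2 - 8*a + 15) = (a - 5)*(a - 3)*(a + 4)*(a - 3)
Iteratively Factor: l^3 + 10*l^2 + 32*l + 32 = (l + 4)*(l^2 + 6*l + 8) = (l + 2)*(l + 4)*(l + 4)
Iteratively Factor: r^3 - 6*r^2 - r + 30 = (r - 5)*(r^2 - r - 6) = (r - 5)*(r + 2)*(r - 3)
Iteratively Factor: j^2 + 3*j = (j + 3)*(j)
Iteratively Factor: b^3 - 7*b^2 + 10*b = (b)*(b^2 - 7*b + 10) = b*(b - 5)*(b - 2)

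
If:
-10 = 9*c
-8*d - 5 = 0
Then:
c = -10/9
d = -5/8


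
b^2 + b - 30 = (b - 5)*(b + 6)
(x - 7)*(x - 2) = x^2 - 9*x + 14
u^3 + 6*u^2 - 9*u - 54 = (u - 3)*(u + 3)*(u + 6)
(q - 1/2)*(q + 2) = q^2 + 3*q/2 - 1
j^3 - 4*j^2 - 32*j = j*(j - 8)*(j + 4)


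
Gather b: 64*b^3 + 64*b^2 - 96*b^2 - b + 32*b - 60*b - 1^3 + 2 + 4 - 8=64*b^3 - 32*b^2 - 29*b - 3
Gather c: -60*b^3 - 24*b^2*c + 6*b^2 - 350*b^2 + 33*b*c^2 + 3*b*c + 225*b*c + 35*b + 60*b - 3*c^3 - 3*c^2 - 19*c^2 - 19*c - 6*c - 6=-60*b^3 - 344*b^2 + 95*b - 3*c^3 + c^2*(33*b - 22) + c*(-24*b^2 + 228*b - 25) - 6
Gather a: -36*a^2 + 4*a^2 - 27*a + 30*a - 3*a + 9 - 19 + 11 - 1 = -32*a^2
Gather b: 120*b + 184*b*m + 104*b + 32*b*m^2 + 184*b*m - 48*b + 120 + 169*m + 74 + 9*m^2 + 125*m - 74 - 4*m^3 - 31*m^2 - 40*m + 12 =b*(32*m^2 + 368*m + 176) - 4*m^3 - 22*m^2 + 254*m + 132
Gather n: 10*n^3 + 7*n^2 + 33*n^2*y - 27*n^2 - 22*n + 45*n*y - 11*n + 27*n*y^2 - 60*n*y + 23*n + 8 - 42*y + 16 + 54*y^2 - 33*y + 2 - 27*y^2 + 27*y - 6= 10*n^3 + n^2*(33*y - 20) + n*(27*y^2 - 15*y - 10) + 27*y^2 - 48*y + 20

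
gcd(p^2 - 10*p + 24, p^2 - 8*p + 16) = p - 4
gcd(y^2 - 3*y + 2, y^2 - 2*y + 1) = y - 1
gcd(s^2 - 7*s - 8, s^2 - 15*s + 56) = s - 8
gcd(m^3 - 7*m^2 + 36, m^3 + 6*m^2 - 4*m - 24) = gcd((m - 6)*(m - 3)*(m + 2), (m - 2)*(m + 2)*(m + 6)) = m + 2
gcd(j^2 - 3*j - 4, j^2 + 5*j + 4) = j + 1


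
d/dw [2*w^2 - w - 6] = 4*w - 1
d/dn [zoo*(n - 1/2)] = zoo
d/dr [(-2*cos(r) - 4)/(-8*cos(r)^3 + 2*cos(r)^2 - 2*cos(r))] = (31*sin(r)/2 + 23*sin(3*r)/2 + 2*sin(4*r))/((cos(2*r) + 1)*(cos(r) - 2*cos(2*r) - 3)^2)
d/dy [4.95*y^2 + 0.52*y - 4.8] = 9.9*y + 0.52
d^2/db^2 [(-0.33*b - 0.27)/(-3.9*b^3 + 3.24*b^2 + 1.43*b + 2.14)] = (30.1158*b^5 + 24.26112*b^4 - 43.978284*b^3 + 41.021532*b^2 + 7.297776*b - 4.65963)/(59.319*b^9 - 147.8412*b^8 + 57.57102*b^7 - 23.243544*b^6 + 141.136866*b^5 - 15.66234*b^4 - 8.833175*b^3 - 57.64197*b^2 - 19.646484*b - 9.800344)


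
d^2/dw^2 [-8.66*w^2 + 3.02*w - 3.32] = -17.3200000000000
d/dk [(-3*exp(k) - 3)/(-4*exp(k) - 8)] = 3*exp(k)/(4*(exp(k) + 2)^2)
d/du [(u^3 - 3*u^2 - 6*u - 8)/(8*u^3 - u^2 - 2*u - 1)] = (23*u^4 + 92*u^3 + 189*u^2 - 10*u - 10)/(64*u^6 - 16*u^5 - 31*u^4 - 12*u^3 + 6*u^2 + 4*u + 1)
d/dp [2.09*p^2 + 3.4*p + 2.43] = 4.18*p + 3.4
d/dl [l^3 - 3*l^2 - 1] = 3*l*(l - 2)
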